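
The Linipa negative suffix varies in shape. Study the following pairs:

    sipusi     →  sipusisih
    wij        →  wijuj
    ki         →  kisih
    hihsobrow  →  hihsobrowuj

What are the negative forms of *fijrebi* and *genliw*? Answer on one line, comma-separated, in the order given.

Looking at the final sound of each stem: -uj when the stem ends in a consonant (*wij*, *hihsobrow*); -sih when the stem ends in a vowel (*sipusi*, *ki*).
*fijrebi*: final sound = /i/, a vowel → -sih → *fijrebisih*.
Since the final sound of *genliw* is /w/ (a consonant), it takes -uj, giving *genliwuj*.

fijrebisih, genliwuj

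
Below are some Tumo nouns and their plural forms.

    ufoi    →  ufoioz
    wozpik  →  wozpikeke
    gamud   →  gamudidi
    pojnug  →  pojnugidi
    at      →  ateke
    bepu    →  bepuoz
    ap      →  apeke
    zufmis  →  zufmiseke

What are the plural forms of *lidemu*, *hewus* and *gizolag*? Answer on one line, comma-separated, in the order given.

The pattern is voicing of the final sound: -eke when the stem ends in a voiceless consonant (*wozpik*, *at*, *ap*, *zufmis*); -idi when the stem ends in a voiced consonant (*gamud*, *pojnug*); -oz when the stem ends in a vowel (*ufoi*, *bepu*).
*lidemu*: final sound = /u/, a vowel → -oz → *lidemuoz*.
Since the final sound of *hewus* is /s/ (a voiceless consonant), it takes -eke, giving *hewuseke*.
*gizolag* — final sound /g/ (a voiced consonant) → -idi → *gizolagidi*.

lidemuoz, hewuseke, gizolagidi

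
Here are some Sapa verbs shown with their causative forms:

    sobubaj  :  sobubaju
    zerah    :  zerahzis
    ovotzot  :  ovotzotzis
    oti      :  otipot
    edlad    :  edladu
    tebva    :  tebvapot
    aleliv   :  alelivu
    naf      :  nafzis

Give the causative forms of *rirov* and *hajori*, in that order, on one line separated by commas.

The suffix is conditioned by the final sound: -zis when the stem ends in a voiceless consonant (*zerah*, *ovotzot*, *naf*); -u when the stem ends in a voiced consonant (*sobubaj*, *edlad*, *aleliv*); -pot when the stem ends in a vowel (*oti*, *tebva*).
*rirov* — final sound /v/ (a voiced consonant) → -u → *rirovu*.
The final sound of *hajori* is /i/, which is a vowel, so the suffix is -pot, giving *hajoripot*.

rirovu, hajoripot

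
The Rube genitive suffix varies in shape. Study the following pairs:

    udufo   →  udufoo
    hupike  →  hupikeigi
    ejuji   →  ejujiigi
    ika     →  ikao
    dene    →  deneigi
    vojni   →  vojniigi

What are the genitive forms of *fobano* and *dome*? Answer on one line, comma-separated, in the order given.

The alternation tracks the last vowel of the stem — -igi when the last vowel of the stem is a front vowel (*hupike*, *ejuji*, *dene*, *vojni*); -o when the last vowel of the stem is a back vowel (*udufo*, *ika*).
Since the last vowel of *fobano* is /o/ (a back vowel), it takes -o, giving *fobanoo*.
The last vowel of *dome* is /e/, which is a front vowel, so the suffix is -igi, giving *domeigi*.

fobanoo, domeigi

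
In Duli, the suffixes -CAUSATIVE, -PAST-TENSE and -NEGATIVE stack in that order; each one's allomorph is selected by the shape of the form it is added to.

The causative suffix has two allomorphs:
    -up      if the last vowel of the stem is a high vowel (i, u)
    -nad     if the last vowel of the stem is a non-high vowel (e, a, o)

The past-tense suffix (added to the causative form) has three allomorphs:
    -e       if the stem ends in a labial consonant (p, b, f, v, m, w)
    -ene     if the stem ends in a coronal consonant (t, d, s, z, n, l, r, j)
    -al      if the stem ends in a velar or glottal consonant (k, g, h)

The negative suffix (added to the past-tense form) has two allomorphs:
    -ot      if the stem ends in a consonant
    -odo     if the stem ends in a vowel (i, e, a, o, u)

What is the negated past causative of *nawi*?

nawiupeodo

*nawi*: last vowel = /i/, a high vowel → -up → *nawiup*.
The final consonant of the causative form *nawiup* is /p/, which is labial, so the past-tense suffix is -e, giving *nawiupe*.
Since the final sound of the past-tense form *nawiupe* is /e/ (a vowel), it takes -odo, giving *nawiupeodo*.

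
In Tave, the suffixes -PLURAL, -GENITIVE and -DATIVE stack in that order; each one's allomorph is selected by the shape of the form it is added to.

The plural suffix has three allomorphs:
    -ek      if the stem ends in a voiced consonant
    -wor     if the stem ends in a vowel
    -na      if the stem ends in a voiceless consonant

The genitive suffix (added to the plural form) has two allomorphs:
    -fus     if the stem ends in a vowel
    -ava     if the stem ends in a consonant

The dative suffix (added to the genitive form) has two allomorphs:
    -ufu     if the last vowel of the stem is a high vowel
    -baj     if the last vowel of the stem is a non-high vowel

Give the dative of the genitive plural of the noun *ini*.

iniworavabaj

*ini*: final sound = /i/, a vowel → -wor → *iniwor*.
The plural form *iniwor*: final sound = /r/, a consonant → -ava → *iniworava*.
The genitive form *iniworava* — last vowel /a/ (a non-high vowel) → -baj → *iniworavabaj*.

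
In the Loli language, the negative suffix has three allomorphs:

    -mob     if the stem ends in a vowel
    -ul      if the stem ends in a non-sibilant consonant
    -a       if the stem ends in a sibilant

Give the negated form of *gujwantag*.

gujwantagul

*gujwantag* — final sound /g/ (a non-sibilant consonant) → -ul → *gujwantagul*.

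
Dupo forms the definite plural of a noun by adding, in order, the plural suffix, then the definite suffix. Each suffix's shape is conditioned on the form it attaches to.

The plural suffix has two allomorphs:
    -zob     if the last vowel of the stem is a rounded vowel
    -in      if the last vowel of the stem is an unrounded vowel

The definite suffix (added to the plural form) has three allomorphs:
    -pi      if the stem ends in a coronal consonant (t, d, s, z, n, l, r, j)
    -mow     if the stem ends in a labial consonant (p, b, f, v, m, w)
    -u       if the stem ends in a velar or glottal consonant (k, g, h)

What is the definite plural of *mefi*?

Since the last vowel of *mefi* is /i/ (an unrounded vowel), it takes -in, giving *mefiin*.
The plural form *mefiin* — final consonant /n/ (coronal) → -pi → *mefiinpi*.

mefiinpi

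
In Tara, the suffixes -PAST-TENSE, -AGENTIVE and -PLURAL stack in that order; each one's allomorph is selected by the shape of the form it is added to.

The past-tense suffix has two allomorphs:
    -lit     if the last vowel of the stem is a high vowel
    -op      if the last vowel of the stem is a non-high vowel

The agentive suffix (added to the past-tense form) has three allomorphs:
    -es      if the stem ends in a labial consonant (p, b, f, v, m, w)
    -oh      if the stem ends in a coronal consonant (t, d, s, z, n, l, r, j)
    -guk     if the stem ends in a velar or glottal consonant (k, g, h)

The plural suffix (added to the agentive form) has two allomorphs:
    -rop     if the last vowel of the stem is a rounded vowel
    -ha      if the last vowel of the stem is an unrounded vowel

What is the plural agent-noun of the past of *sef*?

*sef*: last vowel = /e/, a non-high vowel → -op → *sefop*.
The final consonant of the past-tense form *sefop* is /p/, which is labial, so the agentive suffix is -es, giving *sefopes*.
Since the last vowel of the agentive form *sefopes* is /e/ (an unrounded vowel), it takes -ha, giving *sefopesha*.

sefopesha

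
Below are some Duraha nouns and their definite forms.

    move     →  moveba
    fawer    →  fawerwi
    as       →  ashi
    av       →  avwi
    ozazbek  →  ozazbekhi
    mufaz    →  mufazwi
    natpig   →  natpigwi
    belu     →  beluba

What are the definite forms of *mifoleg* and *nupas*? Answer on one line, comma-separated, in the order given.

The alternation tracks the final sound of the stem — -hi when the stem ends in a voiceless consonant (*as*, *ozazbek*); -wi when the stem ends in a voiced consonant (*fawer*, *av*, *mufaz*, *natpig*); -ba when the stem ends in a vowel (*move*, *belu*).
*mifoleg*: final sound = /g/, a voiced consonant → -wi → *mifolegwi*.
*nupas* — final sound /s/ (a voiceless consonant) → -hi → *nupashi*.

mifolegwi, nupashi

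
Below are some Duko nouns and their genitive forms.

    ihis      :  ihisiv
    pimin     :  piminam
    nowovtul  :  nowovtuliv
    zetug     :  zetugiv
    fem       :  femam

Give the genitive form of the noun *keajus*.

Looking at the final consonant of each stem: -am when the stem ends in a nasal (*pimin*, *fem*); -iv when the stem ends in a non-nasal consonant (*ihis*, *nowovtul*, *zetug*).
The final consonant of *keajus* is /s/, which is non-nasal, so the suffix is -iv, giving *keajusiv*.

keajusiv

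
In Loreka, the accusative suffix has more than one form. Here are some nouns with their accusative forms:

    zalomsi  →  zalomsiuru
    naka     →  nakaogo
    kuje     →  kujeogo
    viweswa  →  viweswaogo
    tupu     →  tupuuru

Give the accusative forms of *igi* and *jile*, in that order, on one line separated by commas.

The pattern is height harmony: -uru when the last vowel of the stem is a high vowel (*zalomsi*, *tupu*); -ogo when the last vowel of the stem is a non-high vowel (*naka*, *kuje*, *viweswa*).
*igi* — last vowel /i/ (a high vowel) → -uru → *igiuru*.
The last vowel of *jile* is /e/, which is a non-high vowel, so the suffix is -ogo, giving *jileogo*.

igiuru, jileogo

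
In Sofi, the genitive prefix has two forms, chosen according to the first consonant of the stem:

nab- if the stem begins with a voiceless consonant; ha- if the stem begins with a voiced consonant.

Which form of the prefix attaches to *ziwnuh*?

ha-

*ziwnuh*: first consonant = /z/, voiced → ha-.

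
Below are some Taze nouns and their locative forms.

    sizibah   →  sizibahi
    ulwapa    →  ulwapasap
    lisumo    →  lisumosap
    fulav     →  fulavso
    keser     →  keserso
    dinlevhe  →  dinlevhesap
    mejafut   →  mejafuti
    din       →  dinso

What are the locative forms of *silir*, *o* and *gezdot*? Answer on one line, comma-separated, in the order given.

The pattern is voicing of the final sound: -i when the stem ends in a voiceless consonant (*sizibah*, *mejafut*); -so when the stem ends in a voiced consonant (*fulav*, *keser*, *din*); -sap when the stem ends in a vowel (*ulwapa*, *lisumo*, *dinlevhe*).
*silir*: final sound = /r/, a voiced consonant → -so → *silirso*.
*o* — final sound /o/ (a vowel) → -sap → *osap*.
*gezdot* — final sound /t/ (a voiceless consonant) → -i → *gezdoti*.

silirso, osap, gezdoti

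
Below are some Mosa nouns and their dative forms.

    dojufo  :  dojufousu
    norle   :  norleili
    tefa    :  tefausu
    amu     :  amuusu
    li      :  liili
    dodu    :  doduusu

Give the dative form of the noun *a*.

ausu

The alternation tracks the last vowel of the stem — -ili when the last vowel of the stem is a front vowel (*norle*, *li*); -usu when the last vowel of the stem is a back vowel (*dojufo*, *tefa*, *amu*, *dodu*).
Since the last vowel of *a* is /a/ (a back vowel), it takes -usu, giving *ausu*.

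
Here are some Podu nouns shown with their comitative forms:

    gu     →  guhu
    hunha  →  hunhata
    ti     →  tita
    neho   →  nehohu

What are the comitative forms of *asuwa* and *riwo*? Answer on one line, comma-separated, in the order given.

asuwata, riwohu

Looking at the last vowel of each stem: -hu when the last vowel of the stem is a rounded vowel (*gu*, *neho*); -ta when the last vowel of the stem is an unrounded vowel (*hunha*, *ti*).
The last vowel of *asuwa* is /a/, which is an unrounded vowel, so the suffix is -ta, giving *asuwata*.
*riwo*: last vowel = /o/, a rounded vowel → -hu → *riwohu*.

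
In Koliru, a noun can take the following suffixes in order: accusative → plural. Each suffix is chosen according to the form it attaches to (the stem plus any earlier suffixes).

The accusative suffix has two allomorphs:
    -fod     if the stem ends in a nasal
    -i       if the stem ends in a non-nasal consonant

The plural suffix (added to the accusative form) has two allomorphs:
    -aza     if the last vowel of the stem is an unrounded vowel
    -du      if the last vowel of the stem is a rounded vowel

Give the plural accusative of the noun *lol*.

loliaza

Since the final consonant of *lol* is /l/ (non-nasal), it takes -i, giving *loli*.
Since the last vowel of the accusative form *loli* is /i/ (an unrounded vowel), it takes -aza, giving *loliaza*.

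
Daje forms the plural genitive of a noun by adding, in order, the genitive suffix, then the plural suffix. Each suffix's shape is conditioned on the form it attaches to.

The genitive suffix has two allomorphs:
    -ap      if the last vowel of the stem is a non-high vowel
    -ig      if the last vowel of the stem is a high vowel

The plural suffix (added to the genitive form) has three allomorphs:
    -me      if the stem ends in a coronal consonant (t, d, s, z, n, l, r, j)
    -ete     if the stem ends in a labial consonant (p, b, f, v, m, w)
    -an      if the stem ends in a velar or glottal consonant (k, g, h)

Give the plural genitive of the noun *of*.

ofapete

The last vowel of *of* is /o/, which is a non-high vowel, so the genitive suffix is -ap, giving *ofap*.
The genitive form *ofap*: final consonant = /p/, labial → -ete → *ofapete*.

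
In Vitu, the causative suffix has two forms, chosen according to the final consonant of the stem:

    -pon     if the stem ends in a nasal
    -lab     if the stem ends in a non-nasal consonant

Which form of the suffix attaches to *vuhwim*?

*vuhwim* — final consonant /m/ (a nasal) → -pon.

-pon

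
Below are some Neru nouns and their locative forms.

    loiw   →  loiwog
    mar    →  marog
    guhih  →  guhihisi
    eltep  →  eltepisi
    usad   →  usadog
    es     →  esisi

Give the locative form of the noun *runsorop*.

The pattern is voicing of the final consonant: -isi when the stem ends in a voiceless consonant (*guhih*, *eltep*, *es*); -og when the stem ends in a voiced consonant (*loiw*, *mar*, *usad*).
*runsorop* — final consonant /p/ (voiceless) → -isi → *runsoropisi*.

runsoropisi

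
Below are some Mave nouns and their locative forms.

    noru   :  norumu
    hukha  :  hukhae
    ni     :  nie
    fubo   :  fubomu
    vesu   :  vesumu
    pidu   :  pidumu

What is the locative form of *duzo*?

duzomu

Looking at the last vowel of each stem: -mu when the last vowel of the stem is a rounded vowel (*noru*, *fubo*, *vesu*, *pidu*); -e when the last vowel of the stem is an unrounded vowel (*hukha*, *ni*).
The last vowel of *duzo* is /o/, which is a rounded vowel, so the suffix is -mu, giving *duzomu*.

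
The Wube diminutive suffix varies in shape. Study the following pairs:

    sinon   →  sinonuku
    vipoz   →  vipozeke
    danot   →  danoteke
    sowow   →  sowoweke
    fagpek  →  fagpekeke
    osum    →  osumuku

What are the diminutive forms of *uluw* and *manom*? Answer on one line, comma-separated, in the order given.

uluweke, manomuku

Looking at the final consonant of each stem: -uku when the stem ends in a nasal (*sinon*, *osum*); -eke when the stem ends in a non-nasal consonant (*vipoz*, *danot*, *sowow*, *fagpek*).
Since the final consonant of *uluw* is /w/ (non-nasal), it takes -eke, giving *uluweke*.
*manom* — final consonant /m/ (a nasal) → -uku → *manomuku*.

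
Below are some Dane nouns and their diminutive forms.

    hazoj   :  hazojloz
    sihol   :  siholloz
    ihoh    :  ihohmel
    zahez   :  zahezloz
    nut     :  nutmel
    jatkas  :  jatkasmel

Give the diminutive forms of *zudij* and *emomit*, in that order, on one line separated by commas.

zudijloz, emomitmel

Looking at the final consonant of each stem: -mel when the stem ends in a voiceless consonant (*ihoh*, *nut*, *jatkas*); -loz when the stem ends in a voiced consonant (*hazoj*, *sihol*, *zahez*).
*zudij*: final consonant = /j/, voiced → -loz → *zudijloz*.
*emomit* — final consonant /t/ (voiceless) → -mel → *emomitmel*.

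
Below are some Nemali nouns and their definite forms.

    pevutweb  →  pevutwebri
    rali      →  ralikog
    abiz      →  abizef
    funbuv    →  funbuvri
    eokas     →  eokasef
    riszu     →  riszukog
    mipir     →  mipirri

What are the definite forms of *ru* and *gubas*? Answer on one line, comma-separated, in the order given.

rukog, gubasef

The suffix is conditioned by the final sound: -ef when the stem ends in a sibilant (*abiz*, *eokas*); -ri when the stem ends in a non-sibilant consonant (*pevutweb*, *funbuv*, *mipir*); -kog when the stem ends in a vowel (*rali*, *riszu*).
The final sound of *ru* is /u/, which is a vowel, so the suffix is -kog, giving *rukog*.
Since the final sound of *gubas* is /s/ (a sibilant), it takes -ef, giving *gubasef*.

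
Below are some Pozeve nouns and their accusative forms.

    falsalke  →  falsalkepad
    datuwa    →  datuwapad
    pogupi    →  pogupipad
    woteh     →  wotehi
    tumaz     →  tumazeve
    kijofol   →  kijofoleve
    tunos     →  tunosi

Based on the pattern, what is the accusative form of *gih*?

The pattern is voicing of the final sound: -i when the stem ends in a voiceless consonant (*woteh*, *tunos*); -eve when the stem ends in a voiced consonant (*tumaz*, *kijofol*); -pad when the stem ends in a vowel (*falsalke*, *datuwa*, *pogupi*).
The final sound of *gih* is /h/, which is a voiceless consonant, so the suffix is -i, giving *gihi*.

gihi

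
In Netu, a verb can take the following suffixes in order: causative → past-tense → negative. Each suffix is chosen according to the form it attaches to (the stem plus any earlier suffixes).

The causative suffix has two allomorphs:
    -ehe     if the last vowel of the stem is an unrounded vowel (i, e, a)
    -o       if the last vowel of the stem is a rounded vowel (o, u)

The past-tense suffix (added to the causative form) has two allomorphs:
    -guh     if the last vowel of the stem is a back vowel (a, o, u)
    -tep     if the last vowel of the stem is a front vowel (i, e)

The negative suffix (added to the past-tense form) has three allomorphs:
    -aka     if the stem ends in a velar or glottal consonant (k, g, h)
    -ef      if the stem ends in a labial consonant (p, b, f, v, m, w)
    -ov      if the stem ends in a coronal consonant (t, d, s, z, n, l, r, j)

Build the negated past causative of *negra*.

*negra*: last vowel = /a/, an unrounded vowel → -ehe → *negraehe*.
The causative form *negraehe* — last vowel /e/ (a front vowel) → -tep → *negraehetep*.
The past-tense form *negraehetep*: final consonant = /p/, labial → -ef → *negraehetepef*.

negraehetepef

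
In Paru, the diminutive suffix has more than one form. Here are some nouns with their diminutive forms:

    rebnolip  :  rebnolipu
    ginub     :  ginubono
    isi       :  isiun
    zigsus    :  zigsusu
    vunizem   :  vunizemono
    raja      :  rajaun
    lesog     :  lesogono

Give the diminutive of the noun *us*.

usu

Looking at the final sound of each stem: -u when the stem ends in a voiceless consonant (*rebnolip*, *zigsus*); -ono when the stem ends in a voiced consonant (*ginub*, *vunizem*, *lesog*); -un when the stem ends in a vowel (*isi*, *raja*).
Since the final sound of *us* is /s/ (a voiceless consonant), it takes -u, giving *usu*.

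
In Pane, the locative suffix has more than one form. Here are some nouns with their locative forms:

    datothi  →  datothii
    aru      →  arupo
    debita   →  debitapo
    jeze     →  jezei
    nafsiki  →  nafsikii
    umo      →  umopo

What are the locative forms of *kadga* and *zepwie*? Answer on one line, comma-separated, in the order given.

The suffix is conditioned by the last vowel: -i when the last vowel of the stem is a front vowel (*datothi*, *jeze*, *nafsiki*); -po when the last vowel of the stem is a back vowel (*aru*, *debita*, *umo*).
Since the last vowel of *kadga* is /a/ (a back vowel), it takes -po, giving *kadgapo*.
The last vowel of *zepwie* is /e/, which is a front vowel, so the suffix is -i, giving *zepwiei*.

kadgapo, zepwiei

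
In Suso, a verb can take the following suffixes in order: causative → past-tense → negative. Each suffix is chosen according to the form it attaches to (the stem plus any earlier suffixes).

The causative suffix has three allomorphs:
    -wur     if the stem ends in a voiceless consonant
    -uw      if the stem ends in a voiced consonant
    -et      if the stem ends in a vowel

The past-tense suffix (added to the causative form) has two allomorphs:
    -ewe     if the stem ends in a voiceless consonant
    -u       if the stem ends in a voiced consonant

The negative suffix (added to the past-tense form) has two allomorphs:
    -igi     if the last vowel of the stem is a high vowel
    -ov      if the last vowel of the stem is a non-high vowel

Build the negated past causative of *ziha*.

zihaeteweov

Since the final sound of *ziha* is /a/ (a vowel), it takes -et, giving *zihaet*.
The final consonant of the causative form *zihaet* is /t/, which is voiceless, so the past-tense suffix is -ewe, giving *zihaetewe*.
The past-tense form *zihaetewe* — last vowel /e/ (a non-high vowel) → -ov → *zihaeteweov*.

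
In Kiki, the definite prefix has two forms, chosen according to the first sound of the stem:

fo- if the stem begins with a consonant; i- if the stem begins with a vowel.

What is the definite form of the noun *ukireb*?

Since the first sound of *ukireb* is /u/ (a vowel), it takes i-, giving *iukireb*.

iukireb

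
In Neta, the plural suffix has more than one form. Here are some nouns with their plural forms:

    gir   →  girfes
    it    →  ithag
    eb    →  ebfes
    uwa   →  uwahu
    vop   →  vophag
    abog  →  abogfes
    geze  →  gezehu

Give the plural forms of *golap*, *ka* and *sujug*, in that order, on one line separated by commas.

golaphag, kahu, sujugfes

The suffix is conditioned by the final sound: -hag when the stem ends in a voiceless consonant (*it*, *vop*); -fes when the stem ends in a voiced consonant (*gir*, *eb*, *abog*); -hu when the stem ends in a vowel (*uwa*, *geze*).
*golap* — final sound /p/ (a voiceless consonant) → -hag → *golaphag*.
*ka*: final sound = /a/, a vowel → -hu → *kahu*.
*sujug* — final sound /g/ (a voiced consonant) → -fes → *sujugfes*.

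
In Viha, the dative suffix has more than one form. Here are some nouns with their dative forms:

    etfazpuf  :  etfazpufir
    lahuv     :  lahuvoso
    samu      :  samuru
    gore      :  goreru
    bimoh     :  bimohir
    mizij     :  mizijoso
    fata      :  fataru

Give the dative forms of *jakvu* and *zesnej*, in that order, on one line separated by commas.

jakvuru, zesnejoso

Looking at the final sound of each stem: -ir when the stem ends in a voiceless consonant (*etfazpuf*, *bimoh*); -oso when the stem ends in a voiced consonant (*lahuv*, *mizij*); -ru when the stem ends in a vowel (*samu*, *gore*, *fata*).
Since the final sound of *jakvu* is /u/ (a vowel), it takes -ru, giving *jakvuru*.
*zesnej* — final sound /j/ (a voiced consonant) → -oso → *zesnejoso*.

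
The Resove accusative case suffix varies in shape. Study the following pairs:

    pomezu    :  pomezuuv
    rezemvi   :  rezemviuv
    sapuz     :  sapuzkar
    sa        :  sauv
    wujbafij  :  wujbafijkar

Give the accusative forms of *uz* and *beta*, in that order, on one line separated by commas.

uzkar, betauv

Looking at the final sound of each stem: -kar when the stem ends in a consonant (*sapuz*, *wujbafij*); -uv when the stem ends in a vowel (*pomezu*, *rezemvi*, *sa*).
*uz* — final sound /z/ (a consonant) → -kar → *uzkar*.
Since the final sound of *beta* is /a/ (a vowel), it takes -uv, giving *betauv*.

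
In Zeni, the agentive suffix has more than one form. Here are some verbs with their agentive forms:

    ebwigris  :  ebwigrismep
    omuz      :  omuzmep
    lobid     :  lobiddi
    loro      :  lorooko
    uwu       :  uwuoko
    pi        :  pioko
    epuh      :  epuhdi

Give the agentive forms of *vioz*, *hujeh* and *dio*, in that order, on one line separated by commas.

Looking at the final sound of each stem: -mep when the stem ends in a sibilant (*ebwigris*, *omuz*); -di when the stem ends in a non-sibilant consonant (*lobid*, *epuh*); -oko when the stem ends in a vowel (*loro*, *uwu*, *pi*).
Since the final sound of *vioz* is /z/ (a sibilant), it takes -mep, giving *viozmep*.
*hujeh* — final sound /h/ (a non-sibilant consonant) → -di → *hujehdi*.
*dio* — final sound /o/ (a vowel) → -oko → *diooko*.

viozmep, hujehdi, diooko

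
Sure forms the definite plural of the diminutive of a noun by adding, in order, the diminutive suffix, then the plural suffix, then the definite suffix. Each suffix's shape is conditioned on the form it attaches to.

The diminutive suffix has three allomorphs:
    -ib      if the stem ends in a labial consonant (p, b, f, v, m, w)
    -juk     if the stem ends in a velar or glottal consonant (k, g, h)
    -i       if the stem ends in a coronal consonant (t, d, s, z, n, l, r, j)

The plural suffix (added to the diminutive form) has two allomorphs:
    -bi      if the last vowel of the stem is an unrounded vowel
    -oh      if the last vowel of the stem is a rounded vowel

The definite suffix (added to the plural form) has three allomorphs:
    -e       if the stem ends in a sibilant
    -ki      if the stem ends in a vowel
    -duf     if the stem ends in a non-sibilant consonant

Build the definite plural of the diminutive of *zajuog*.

zajuogjukohduf

*zajuog* — final consonant /g/ (velar/glottal) → -juk → *zajuogjuk*.
The diminutive form *zajuogjuk*: last vowel = /u/, a rounded vowel → -oh → *zajuogjukoh*.
The plural form *zajuogjukoh*: final sound = /h/, a non-sibilant consonant → -duf → *zajuogjukohduf*.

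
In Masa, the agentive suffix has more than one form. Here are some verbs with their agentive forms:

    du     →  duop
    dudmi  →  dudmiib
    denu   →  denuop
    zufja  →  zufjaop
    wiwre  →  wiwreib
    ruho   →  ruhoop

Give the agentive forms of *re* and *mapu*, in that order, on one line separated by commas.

The pattern is front/back vowel harmony: -ib when the last vowel of the stem is a front vowel (*dudmi*, *wiwre*); -op when the last vowel of the stem is a back vowel (*du*, *denu*, *zufja*, *ruho*).
*re*: last vowel = /e/, a front vowel → -ib → *reib*.
The last vowel of *mapu* is /u/, which is a back vowel, so the suffix is -op, giving *mapuop*.

reib, mapuop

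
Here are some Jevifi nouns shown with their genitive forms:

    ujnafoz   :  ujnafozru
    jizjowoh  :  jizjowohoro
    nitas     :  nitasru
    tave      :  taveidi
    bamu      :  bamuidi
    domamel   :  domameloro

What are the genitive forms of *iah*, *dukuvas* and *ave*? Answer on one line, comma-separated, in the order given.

The alternation tracks the final sound of the stem — -ru when the stem ends in a sibilant (*ujnafoz*, *nitas*); -oro when the stem ends in a non-sibilant consonant (*jizjowoh*, *domamel*); -idi when the stem ends in a vowel (*tave*, *bamu*).
*iah*: final sound = /h/, a non-sibilant consonant → -oro → *iahoro*.
Since the final sound of *dukuvas* is /s/ (a sibilant), it takes -ru, giving *dukuvasru*.
The final sound of *ave* is /e/, which is a vowel, so the suffix is -idi, giving *aveidi*.

iahoro, dukuvasru, aveidi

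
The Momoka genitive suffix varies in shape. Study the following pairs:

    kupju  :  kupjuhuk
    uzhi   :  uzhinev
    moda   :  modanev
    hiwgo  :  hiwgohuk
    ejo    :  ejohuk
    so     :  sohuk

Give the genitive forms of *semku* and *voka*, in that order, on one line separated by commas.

The suffix is conditioned by the last vowel: -huk when the last vowel of the stem is a rounded vowel (*kupju*, *hiwgo*, *ejo*, *so*); -nev when the last vowel of the stem is an unrounded vowel (*uzhi*, *moda*).
The last vowel of *semku* is /u/, which is a rounded vowel, so the suffix is -huk, giving *semkuhuk*.
The last vowel of *voka* is /a/, which is an unrounded vowel, so the suffix is -nev, giving *vokanev*.

semkuhuk, vokanev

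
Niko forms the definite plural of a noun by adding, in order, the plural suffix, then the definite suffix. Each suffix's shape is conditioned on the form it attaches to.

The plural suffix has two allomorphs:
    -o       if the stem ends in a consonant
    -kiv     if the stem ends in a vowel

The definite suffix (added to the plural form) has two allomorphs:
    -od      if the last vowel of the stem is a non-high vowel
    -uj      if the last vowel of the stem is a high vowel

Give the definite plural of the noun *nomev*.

Since the final sound of *nomev* is /v/ (a consonant), it takes -o, giving *nomevo*.
Since the last vowel of the plural form *nomevo* is /o/ (a non-high vowel), it takes -od, giving *nomevood*.

nomevood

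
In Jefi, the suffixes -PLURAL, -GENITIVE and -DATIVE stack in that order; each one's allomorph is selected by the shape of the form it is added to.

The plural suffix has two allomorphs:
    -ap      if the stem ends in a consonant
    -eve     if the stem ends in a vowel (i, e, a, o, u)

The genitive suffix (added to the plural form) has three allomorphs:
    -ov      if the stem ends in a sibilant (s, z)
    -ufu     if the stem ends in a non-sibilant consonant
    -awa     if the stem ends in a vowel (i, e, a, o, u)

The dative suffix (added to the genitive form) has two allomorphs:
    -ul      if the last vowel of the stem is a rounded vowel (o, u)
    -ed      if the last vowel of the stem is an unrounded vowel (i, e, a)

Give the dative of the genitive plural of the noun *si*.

Since the final sound of *si* is /i/ (a vowel), it takes -eve, giving *sieve*.
The plural form *sieve* — final sound /e/ (a vowel) → -awa → *sieveawa*.
The last vowel of the genitive form *sieveawa* is /a/, which is an unrounded vowel, so the dative suffix is -ed, giving *sieveawaed*.

sieveawaed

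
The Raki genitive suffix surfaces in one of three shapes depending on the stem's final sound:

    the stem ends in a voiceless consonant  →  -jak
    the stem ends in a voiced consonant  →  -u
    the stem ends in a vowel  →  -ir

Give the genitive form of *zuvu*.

Since the final sound of *zuvu* is /u/ (a vowel), it takes -ir, giving *zuvuir*.

zuvuir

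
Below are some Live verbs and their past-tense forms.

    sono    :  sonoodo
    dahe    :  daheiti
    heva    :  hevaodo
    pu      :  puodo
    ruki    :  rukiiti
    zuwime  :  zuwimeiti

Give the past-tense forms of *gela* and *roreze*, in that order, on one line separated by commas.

The pattern is front/back vowel harmony: -iti when the last vowel of the stem is a front vowel (*dahe*, *ruki*, *zuwime*); -odo when the last vowel of the stem is a back vowel (*sono*, *heva*, *pu*).
Since the last vowel of *gela* is /a/ (a back vowel), it takes -odo, giving *gelaodo*.
Since the last vowel of *roreze* is /e/ (a front vowel), it takes -iti, giving *rorezeiti*.

gelaodo, rorezeiti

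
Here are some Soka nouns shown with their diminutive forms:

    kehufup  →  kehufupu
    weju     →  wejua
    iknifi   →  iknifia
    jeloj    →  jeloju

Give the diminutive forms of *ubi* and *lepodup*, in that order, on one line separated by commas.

ubia, lepodupu

The suffix is conditioned by the final sound: -u when the stem ends in a consonant (*kehufup*, *jeloj*); -a when the stem ends in a vowel (*weju*, *iknifi*).
The final sound of *ubi* is /i/, which is a vowel, so the suffix is -a, giving *ubia*.
Since the final sound of *lepodup* is /p/ (a consonant), it takes -u, giving *lepodupu*.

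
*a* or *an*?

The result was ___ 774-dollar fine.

a

The indefinite article is chosen by the initial *sound* of the following word, not its spelling.
The number *774* is spoken "seven hundred …", beginning with /ˈsɛvən/ — a consonant sound.
So the article is *a*: The result was a 774-dollar fine.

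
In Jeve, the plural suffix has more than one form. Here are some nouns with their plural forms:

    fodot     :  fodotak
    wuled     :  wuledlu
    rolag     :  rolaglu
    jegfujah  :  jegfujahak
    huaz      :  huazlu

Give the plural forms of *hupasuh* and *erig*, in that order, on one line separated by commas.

The pattern is voicing of the final consonant: -ak when the stem ends in a voiceless consonant (*fodot*, *jegfujah*); -lu when the stem ends in a voiced consonant (*wuled*, *rolag*, *huaz*).
*hupasuh*: final consonant = /h/, voiceless → -ak → *hupasuhak*.
Since the final consonant of *erig* is /g/ (voiced), it takes -lu, giving *eriglu*.

hupasuhak, eriglu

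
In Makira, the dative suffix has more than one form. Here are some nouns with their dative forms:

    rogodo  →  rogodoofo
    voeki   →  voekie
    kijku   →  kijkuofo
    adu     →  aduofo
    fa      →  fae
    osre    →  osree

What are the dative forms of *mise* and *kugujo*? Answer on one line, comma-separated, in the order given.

The pattern is rounding harmony: -ofo when the last vowel of the stem is a rounded vowel (*rogodo*, *kijku*, *adu*); -e when the last vowel of the stem is an unrounded vowel (*voeki*, *fa*, *osre*).
Since the last vowel of *mise* is /e/ (an unrounded vowel), it takes -e, giving *misee*.
Since the last vowel of *kugujo* is /o/ (a rounded vowel), it takes -ofo, giving *kugujoofo*.

misee, kugujoofo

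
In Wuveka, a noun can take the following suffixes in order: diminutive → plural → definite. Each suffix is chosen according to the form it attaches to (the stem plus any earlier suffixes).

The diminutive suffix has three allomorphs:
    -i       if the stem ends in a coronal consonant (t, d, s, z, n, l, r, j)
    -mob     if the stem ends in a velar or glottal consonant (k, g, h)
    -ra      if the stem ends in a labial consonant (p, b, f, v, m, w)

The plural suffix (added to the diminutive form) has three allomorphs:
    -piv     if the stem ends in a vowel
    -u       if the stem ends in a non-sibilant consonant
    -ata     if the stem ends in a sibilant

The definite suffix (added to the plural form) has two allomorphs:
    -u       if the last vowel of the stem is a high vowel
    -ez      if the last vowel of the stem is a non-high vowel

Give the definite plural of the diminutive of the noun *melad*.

meladipivu

*melad*: final consonant = /d/, coronal → -i → *meladi*.
The final sound of the diminutive form *meladi* is /i/, which is a vowel, so the plural suffix is -piv, giving *meladipiv*.
Since the last vowel of the plural form *meladipiv* is /i/ (a high vowel), it takes -u, giving *meladipivu*.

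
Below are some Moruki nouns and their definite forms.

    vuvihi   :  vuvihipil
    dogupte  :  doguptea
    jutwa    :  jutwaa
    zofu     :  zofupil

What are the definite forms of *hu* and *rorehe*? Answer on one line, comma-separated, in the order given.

hupil, rorehea

The alternation tracks the last vowel of the stem — -pil when the last vowel of the stem is a high vowel (*vuvihi*, *zofu*); -a when the last vowel of the stem is a non-high vowel (*dogupte*, *jutwa*).
The last vowel of *hu* is /u/, which is a high vowel, so the suffix is -pil, giving *hupil*.
Since the last vowel of *rorehe* is /e/ (a non-high vowel), it takes -a, giving *rorehea*.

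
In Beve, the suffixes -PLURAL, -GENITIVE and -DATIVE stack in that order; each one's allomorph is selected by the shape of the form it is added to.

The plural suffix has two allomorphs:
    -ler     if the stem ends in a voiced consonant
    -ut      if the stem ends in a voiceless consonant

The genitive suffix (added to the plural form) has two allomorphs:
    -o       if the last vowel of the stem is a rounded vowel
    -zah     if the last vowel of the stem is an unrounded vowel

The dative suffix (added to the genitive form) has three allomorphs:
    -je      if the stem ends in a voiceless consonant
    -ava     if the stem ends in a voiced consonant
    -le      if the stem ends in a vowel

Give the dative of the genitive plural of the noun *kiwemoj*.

The final consonant of *kiwemoj* is /j/, which is voiced, so the plural suffix is -ler, giving *kiwemojler*.
Since the last vowel of the plural form *kiwemojler* is /e/ (an unrounded vowel), it takes -zah, giving *kiwemojlerzah*.
The genitive form *kiwemojlerzah* — final sound /h/ (a voiceless consonant) → -je → *kiwemojlerzahje*.

kiwemojlerzahje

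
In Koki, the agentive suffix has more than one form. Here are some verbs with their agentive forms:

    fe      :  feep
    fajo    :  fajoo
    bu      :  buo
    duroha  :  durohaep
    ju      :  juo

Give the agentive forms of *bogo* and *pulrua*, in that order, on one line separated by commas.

bogoo, pulruaep

The alternation tracks the last vowel of the stem — -o when the last vowel of the stem is a rounded vowel (*fajo*, *bu*, *ju*); -ep when the last vowel of the stem is an unrounded vowel (*fe*, *duroha*).
*bogo*: last vowel = /o/, a rounded vowel → -o → *bogoo*.
*pulrua*: last vowel = /a/, an unrounded vowel → -ep → *pulruaep*.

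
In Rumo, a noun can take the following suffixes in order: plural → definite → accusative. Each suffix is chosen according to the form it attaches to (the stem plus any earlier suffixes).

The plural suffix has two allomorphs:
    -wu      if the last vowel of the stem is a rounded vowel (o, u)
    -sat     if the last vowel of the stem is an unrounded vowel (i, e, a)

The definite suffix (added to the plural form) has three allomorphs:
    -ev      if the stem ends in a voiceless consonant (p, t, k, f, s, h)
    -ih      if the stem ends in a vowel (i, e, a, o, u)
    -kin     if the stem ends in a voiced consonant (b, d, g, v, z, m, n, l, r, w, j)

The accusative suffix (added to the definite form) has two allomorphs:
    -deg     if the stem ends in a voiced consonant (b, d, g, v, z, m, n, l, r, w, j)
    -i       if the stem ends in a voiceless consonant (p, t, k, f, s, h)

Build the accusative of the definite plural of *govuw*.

*govuw*: last vowel = /u/, a rounded vowel → -wu → *govuwwu*.
The plural form *govuwwu*: final sound = /u/, a vowel → -ih → *govuwwuih*.
Since the final consonant of the definite form *govuwwuih* is /h/ (voiceless), it takes -i, giving *govuwwuihi*.

govuwwuihi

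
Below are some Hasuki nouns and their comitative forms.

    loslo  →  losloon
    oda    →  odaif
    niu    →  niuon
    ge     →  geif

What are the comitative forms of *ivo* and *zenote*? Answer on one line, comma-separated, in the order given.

ivoon, zenoteif

Looking at the last vowel of each stem: -on when the last vowel of the stem is a rounded vowel (*loslo*, *niu*); -if when the last vowel of the stem is an unrounded vowel (*oda*, *ge*).
Since the last vowel of *ivo* is /o/ (a rounded vowel), it takes -on, giving *ivoon*.
*zenote*: last vowel = /e/, an unrounded vowel → -if → *zenoteif*.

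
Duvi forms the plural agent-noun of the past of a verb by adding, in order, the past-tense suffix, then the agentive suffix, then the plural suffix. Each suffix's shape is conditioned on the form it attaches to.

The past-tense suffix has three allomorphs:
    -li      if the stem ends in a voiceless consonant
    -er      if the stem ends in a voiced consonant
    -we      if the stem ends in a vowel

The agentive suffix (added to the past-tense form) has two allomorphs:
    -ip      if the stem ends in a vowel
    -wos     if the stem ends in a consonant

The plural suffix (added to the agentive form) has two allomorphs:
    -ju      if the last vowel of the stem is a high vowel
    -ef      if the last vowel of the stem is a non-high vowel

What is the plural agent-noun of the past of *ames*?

*ames*: final sound = /s/, a voiceless consonant → -li → *amesli*.
Since the final sound of the past-tense form *amesli* is /i/ (a vowel), it takes -ip, giving *amesliip*.
The agentive form *amesliip* — last vowel /i/ (a high vowel) → -ju → *amesliipju*.

amesliipju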